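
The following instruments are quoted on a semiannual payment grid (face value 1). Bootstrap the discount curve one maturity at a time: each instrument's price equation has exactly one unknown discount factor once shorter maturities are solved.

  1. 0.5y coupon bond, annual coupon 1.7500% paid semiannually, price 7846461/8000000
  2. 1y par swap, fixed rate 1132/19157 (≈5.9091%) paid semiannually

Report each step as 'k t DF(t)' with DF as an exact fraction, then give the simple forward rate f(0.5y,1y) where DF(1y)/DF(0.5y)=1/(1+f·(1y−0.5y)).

step 1 [0.5y] bond c/2=7/800: DF=(7846461/8000000 − 7/800·(0))/(1+7/800) = 9723/10000 ≈ 0.972300
step 2 [1y] swap r/2=566/19157: DF=(1 − 566/19157·(0.972300))/(1+566/19157) = 4717/5000 ≈ 0.943400

1 1/2 9723/10000
2 1 4717/5000
f(0.5y,1y) = ((9723/10000)/(4717/5000) − 1)/(1/2) = 289/4717 ≈ 6.1268%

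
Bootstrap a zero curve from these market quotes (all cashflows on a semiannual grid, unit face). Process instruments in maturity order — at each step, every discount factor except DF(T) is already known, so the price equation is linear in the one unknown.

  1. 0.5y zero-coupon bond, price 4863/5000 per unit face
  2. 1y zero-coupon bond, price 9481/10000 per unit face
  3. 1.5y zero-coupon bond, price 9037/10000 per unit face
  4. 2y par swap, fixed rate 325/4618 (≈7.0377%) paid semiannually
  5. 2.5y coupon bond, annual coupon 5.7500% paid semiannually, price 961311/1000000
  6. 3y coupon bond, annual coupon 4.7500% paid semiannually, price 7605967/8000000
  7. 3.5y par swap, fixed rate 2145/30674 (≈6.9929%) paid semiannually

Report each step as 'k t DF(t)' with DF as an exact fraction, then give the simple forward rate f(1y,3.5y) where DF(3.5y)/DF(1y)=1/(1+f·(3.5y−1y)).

step 1 [0.5y] zero: DF = P = 4863/5000 ≈ 0.972600
step 2 [1y] zero: DF = P = 9481/10000 ≈ 0.948100
step 3 [1.5y] zero: DF = P = 9037/10000 ≈ 0.903700
step 4 [2y] swap r/2=325/9236: DF=(1 − 325/9236·(0.972600+0.948100+0.903700))/(1+325/9236) = 87/100 ≈ 0.870000
step 5 [2.5y] bond c/2=23/800: DF=(961311/1000000 − 23/800·(0.972600+0.948100+0.903700+0.870000))/(1+23/800) = 1039/1250 ≈ 0.831200
step 6 [3y] bond c/2=19/800: DF=(7605967/8000000 − 19/800·(0.972600+0.948100+0.903700+0.870000+0.831200))/(1+19/800) = 8237/10000 ≈ 0.823700
step 7 [3.5y] swap r/2=2145/61348: DF=(1 − 2145/61348·(0.972600+0.948100+0.903700+0.870000+0.831200+0.823700))/(1+2145/61348) = 1571/2000 ≈ 0.785500

1 1/2 4863/5000
2 1 9481/10000
3 3/2 9037/10000
4 2 87/100
5 5/2 1039/1250
6 3 8237/10000
7 7/2 1571/2000
f(1y,3.5y) = ((9481/10000)/(1571/2000) − 1)/(5/2) = 3252/39275 ≈ 8.2801%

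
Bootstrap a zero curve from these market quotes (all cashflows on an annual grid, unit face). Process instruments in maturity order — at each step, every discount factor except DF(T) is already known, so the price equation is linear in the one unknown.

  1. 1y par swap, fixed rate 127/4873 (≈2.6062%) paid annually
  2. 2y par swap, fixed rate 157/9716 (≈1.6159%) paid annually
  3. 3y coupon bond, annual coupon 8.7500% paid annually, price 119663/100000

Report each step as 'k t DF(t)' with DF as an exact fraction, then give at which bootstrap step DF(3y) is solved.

step 1 [1y] swap r/1=127/4873: DF=(1 − 127/4873·(0))/(1+127/4873) = 4873/5000 ≈ 0.974600
step 2 [2y] swap r/1=157/9716: DF=(1 − 157/9716·(0.974600))/(1+157/9716) = 4843/5000 ≈ 0.968600
step 3 [3y] bond c/1=7/80: DF=(119663/100000 − 7/80·(0.974600+0.968600))/(1+7/80) = 118/125 ≈ 0.944000

1 1 4873/5000
2 2 4843/5000
3 3 118/125
DF(3y) is solved at step 3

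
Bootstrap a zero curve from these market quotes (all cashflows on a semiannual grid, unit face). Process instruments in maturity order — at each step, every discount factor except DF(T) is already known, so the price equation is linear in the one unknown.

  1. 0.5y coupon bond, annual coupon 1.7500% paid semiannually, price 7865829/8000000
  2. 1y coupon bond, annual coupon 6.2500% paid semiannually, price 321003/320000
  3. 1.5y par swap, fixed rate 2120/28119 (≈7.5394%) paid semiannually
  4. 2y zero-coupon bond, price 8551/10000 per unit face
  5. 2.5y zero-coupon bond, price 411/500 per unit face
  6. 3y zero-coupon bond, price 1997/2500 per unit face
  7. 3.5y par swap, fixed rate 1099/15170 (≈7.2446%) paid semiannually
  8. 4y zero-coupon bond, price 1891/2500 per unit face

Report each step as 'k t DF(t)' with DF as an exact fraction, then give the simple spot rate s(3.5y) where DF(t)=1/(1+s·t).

step 1 [0.5y] bond c/2=7/800: DF=(7865829/8000000 − 7/800·(0))/(1+7/800) = 9747/10000 ≈ 0.974700
step 2 [1y] bond c/2=1/32: DF=(321003/320000 − 1/32·(0.974700))/(1+1/32) = 1179/1250 ≈ 0.943200
step 3 [1.5y] swap r/2=1060/28119: DF=(1 − 1060/28119·(0.974700+0.943200))/(1+1060/28119) = 447/500 ≈ 0.894000
step 4 [2y] zero: DF = P = 8551/10000 ≈ 0.855100
step 5 [2.5y] zero: DF = P = 411/500 ≈ 0.822000
step 6 [3y] zero: DF = P = 1997/2500 ≈ 0.798800
step 7 [3.5y] swap r/2=1099/30340: DF=(1 − 1099/30340·(0.974700+0.943200+0.894000+0.855100+0.822000+0.798800))/(1+1099/30340) = 3901/5000 ≈ 0.780200
step 8 [4y] zero: DF = P = 1891/2500 ≈ 0.756400

1 1/2 9747/10000
2 1 1179/1250
3 3/2 447/500
4 2 8551/10000
5 5/2 411/500
6 3 1997/2500
7 7/2 3901/5000
8 4 1891/2500
s(3.5y) = (1/(3901/5000) − 1)/(7/2) = 314/3901 ≈ 8.0492%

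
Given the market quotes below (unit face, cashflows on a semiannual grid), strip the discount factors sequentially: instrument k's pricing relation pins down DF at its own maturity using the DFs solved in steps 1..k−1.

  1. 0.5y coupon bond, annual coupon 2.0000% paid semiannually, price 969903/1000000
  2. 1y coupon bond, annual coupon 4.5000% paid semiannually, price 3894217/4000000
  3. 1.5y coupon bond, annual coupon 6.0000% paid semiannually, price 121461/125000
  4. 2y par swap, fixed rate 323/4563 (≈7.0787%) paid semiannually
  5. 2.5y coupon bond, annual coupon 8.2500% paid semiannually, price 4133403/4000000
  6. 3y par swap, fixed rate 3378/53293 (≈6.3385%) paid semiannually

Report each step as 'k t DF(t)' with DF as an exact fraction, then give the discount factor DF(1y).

step 1 [0.5y] bond c/2=1/100: DF=(969903/1000000 − 1/100·(0))/(1+1/100) = 9603/10000 ≈ 0.960300
step 2 [1y] bond c/2=9/400: DF=(3894217/4000000 − 9/400·(0.960300))/(1+9/400) = 931/1000 ≈ 0.931000
step 3 [1.5y] bond c/2=3/100: DF=(121461/125000 − 3/100·(0.960300+0.931000))/(1+3/100) = 8883/10000 ≈ 0.888300
step 4 [2y] swap r/2=323/9126: DF=(1 − 323/9126·(0.960300+0.931000+0.888300))/(1+323/9126) = 2177/2500 ≈ 0.870800
step 5 [2.5y] bond c/2=33/800: DF=(4133403/4000000 − 33/800·(0.960300+0.931000+0.888300+0.870800))/(1+33/800) = 4239/5000 ≈ 0.847800
step 6 [3y] swap r/2=1689/53293: DF=(1 − 1689/53293·(0.960300+0.931000+0.888300+0.870800+0.847800))/(1+1689/53293) = 8311/10000 ≈ 0.831100

1 1/2 9603/10000
2 1 931/1000
3 3/2 8883/10000
4 2 2177/2500
5 5/2 4239/5000
6 3 8311/10000
DF(1y) = 931/1000 ≈ 0.931000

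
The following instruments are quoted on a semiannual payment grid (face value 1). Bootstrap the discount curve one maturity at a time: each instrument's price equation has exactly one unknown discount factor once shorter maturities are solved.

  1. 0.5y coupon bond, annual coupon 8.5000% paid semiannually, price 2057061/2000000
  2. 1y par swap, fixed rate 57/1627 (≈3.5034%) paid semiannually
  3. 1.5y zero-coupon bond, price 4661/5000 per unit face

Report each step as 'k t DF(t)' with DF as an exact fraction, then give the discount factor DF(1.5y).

step 1 [0.5y] bond c/2=17/400: DF=(2057061/2000000 − 17/400·(0))/(1+17/400) = 4933/5000 ≈ 0.986600
step 2 [1y] swap r/2=57/3254: DF=(1 − 57/3254·(0.986600))/(1+57/3254) = 4829/5000 ≈ 0.965800
step 3 [1.5y] zero: DF = P = 4661/5000 ≈ 0.932200

1 1/2 4933/5000
2 1 4829/5000
3 3/2 4661/5000
DF(1.5y) = 4661/5000 ≈ 0.932200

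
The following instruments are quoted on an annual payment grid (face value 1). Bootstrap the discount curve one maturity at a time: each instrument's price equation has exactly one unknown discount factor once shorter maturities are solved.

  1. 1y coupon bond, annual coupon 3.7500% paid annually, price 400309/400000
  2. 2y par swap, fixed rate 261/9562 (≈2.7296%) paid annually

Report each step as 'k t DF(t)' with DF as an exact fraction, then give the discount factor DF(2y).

step 1 [1y] bond c/1=3/80: DF=(400309/400000 − 3/80·(0))/(1+3/80) = 4823/5000 ≈ 0.964600
step 2 [2y] swap r/1=261/9562: DF=(1 − 261/9562·(0.964600))/(1+261/9562) = 4739/5000 ≈ 0.947800

1 1 4823/5000
2 2 4739/5000
DF(2y) = 4739/5000 ≈ 0.947800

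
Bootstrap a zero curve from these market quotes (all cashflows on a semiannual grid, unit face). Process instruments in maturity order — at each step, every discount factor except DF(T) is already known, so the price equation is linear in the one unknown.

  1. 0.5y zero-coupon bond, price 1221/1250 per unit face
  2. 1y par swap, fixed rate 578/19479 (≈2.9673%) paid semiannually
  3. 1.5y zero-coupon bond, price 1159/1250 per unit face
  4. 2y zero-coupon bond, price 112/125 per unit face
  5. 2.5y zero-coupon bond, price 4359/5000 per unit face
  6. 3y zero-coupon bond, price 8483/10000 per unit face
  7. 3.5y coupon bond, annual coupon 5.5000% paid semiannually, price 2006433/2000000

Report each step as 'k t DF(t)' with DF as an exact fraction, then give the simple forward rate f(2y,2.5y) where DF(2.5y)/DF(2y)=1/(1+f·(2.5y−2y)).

step 1 [0.5y] zero: DF = P = 1221/1250 ≈ 0.976800
step 2 [1y] swap r/2=289/19479: DF=(1 − 289/19479·(0.976800))/(1+289/19479) = 9711/10000 ≈ 0.971100
step 3 [1.5y] zero: DF = P = 1159/1250 ≈ 0.927200
step 4 [2y] zero: DF = P = 112/125 ≈ 0.896000
step 5 [2.5y] zero: DF = P = 4359/5000 ≈ 0.871800
step 6 [3y] zero: DF = P = 8483/10000 ≈ 0.848300
step 7 [3.5y] bond c/2=11/400: DF=(2006433/2000000 − 11/400·(0.976800+0.971100+0.927200+0.896000+0.871800+0.848300))/(1+11/400) = 4147/5000 ≈ 0.829400

1 1/2 1221/1250
2 1 9711/10000
3 3/2 1159/1250
4 2 112/125
5 5/2 4359/5000
6 3 8483/10000
7 7/2 4147/5000
f(2y,2.5y) = ((112/125)/(4359/5000) − 1)/(1/2) = 242/4359 ≈ 5.5517%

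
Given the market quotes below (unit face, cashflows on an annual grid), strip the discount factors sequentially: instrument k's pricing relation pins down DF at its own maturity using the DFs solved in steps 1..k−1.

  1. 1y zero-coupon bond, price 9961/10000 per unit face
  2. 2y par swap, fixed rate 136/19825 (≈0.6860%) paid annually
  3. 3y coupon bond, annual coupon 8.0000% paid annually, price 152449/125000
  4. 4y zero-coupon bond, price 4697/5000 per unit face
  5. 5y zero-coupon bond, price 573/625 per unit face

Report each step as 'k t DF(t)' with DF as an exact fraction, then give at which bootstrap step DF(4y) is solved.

step 1 [1y] zero: DF = P = 9961/10000 ≈ 0.996100
step 2 [2y] swap r/1=136/19825: DF=(1 − 136/19825·(0.996100))/(1+136/19825) = 1233/1250 ≈ 0.986400
step 3 [3y] bond c/1=2/25: DF=(152449/125000 − 2/25·(0.996100+0.986400))/(1+2/25) = 614/625 ≈ 0.982400
step 4 [4y] zero: DF = P = 4697/5000 ≈ 0.939400
step 5 [5y] zero: DF = P = 573/625 ≈ 0.916800

1 1 9961/10000
2 2 1233/1250
3 3 614/625
4 4 4697/5000
5 5 573/625
DF(4y) is solved at step 4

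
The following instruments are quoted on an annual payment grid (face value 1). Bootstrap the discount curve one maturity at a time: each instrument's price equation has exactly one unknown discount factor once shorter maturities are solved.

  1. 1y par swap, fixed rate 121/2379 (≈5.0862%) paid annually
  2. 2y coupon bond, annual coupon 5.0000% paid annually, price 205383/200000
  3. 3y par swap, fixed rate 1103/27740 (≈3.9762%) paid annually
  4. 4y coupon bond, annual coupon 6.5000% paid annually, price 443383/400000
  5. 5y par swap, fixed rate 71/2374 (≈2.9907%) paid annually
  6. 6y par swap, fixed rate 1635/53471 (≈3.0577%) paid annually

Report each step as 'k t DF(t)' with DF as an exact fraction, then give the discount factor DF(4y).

1 1 2379/2500
2 2 9327/10000
3 3 8897/10000
4 4 1743/2000
5 5 8651/10000
6 6 1673/2000
DF(4y) = 1743/2000 ≈ 0.871500

step 1 [1y] swap r/1=121/2379: DF=(1 − 121/2379·(0))/(1+121/2379) = 2379/2500 ≈ 0.951600
step 2 [2y] bond c/1=1/20: DF=(205383/200000 − 1/20·(0.951600))/(1+1/20) = 9327/10000 ≈ 0.932700
step 3 [3y] swap r/1=1103/27740: DF=(1 − 1103/27740·(0.951600+0.932700))/(1+1103/27740) = 8897/10000 ≈ 0.889700
step 4 [4y] bond c/1=13/200: DF=(443383/400000 − 13/200·(0.951600+0.932700+0.889700))/(1+13/200) = 1743/2000 ≈ 0.871500
step 5 [5y] swap r/1=71/2374: DF=(1 − 71/2374·(0.951600+0.932700+0.889700+0.871500))/(1+71/2374) = 8651/10000 ≈ 0.865100
step 6 [6y] swap r/1=1635/53471: DF=(1 − 1635/53471·(0.951600+0.932700+0.889700+0.871500+0.865100))/(1+1635/53471) = 1673/2000 ≈ 0.836500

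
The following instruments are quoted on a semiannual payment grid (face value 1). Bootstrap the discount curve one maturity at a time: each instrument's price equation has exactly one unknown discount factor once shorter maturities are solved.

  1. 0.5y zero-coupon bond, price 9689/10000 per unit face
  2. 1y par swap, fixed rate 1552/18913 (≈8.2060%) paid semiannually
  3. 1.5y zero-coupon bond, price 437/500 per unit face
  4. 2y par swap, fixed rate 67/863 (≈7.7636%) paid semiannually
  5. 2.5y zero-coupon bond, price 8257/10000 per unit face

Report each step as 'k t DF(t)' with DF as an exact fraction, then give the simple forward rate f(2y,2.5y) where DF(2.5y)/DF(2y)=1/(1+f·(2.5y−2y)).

step 1 [0.5y] zero: DF = P = 9689/10000 ≈ 0.968900
step 2 [1y] swap r/2=776/18913: DF=(1 − 776/18913·(0.968900))/(1+776/18913) = 1153/1250 ≈ 0.922400
step 3 [1.5y] zero: DF = P = 437/500 ≈ 0.874000
step 4 [2y] swap r/2=67/1726: DF=(1 − 67/1726·(0.968900+0.922400+0.874000))/(1+67/1726) = 8593/10000 ≈ 0.859300
step 5 [2.5y] zero: DF = P = 8257/10000 ≈ 0.825700

1 1/2 9689/10000
2 1 1153/1250
3 3/2 437/500
4 2 8593/10000
5 5/2 8257/10000
f(2y,2.5y) = ((8593/10000)/(8257/10000) − 1)/(1/2) = 672/8257 ≈ 8.1385%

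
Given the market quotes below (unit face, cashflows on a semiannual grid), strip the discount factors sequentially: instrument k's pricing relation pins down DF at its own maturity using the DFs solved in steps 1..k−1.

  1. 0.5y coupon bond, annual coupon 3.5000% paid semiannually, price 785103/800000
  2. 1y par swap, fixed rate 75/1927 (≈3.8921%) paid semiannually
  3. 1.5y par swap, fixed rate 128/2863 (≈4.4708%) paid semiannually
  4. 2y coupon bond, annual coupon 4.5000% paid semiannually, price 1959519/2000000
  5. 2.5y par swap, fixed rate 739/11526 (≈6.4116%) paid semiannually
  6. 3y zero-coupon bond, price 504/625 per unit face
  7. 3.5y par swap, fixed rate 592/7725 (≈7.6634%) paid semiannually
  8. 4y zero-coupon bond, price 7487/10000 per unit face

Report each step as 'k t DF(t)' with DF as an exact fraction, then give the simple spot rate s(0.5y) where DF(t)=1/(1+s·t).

step 1 [0.5y] bond c/2=7/400: DF=(785103/800000 − 7/400·(0))/(1+7/400) = 1929/2000 ≈ 0.964500
step 2 [1y] swap r/2=75/3854: DF=(1 − 75/3854·(0.964500))/(1+75/3854) = 77/80 ≈ 0.962500
step 3 [1.5y] swap r/2=64/2863: DF=(1 − 64/2863·(0.964500+0.962500))/(1+64/2863) = 117/125 ≈ 0.936000
step 4 [2y] bond c/2=9/400: DF=(1959519/2000000 − 9/400·(0.964500+0.962500+0.936000))/(1+9/400) = 1119/1250 ≈ 0.895200
step 5 [2.5y] swap r/2=739/23052: DF=(1 − 739/23052·(0.964500+0.962500+0.936000+0.895200))/(1+739/23052) = 4261/5000 ≈ 0.852200
step 6 [3y] zero: DF = P = 504/625 ≈ 0.806400
step 7 [3.5y] swap r/2=296/7725: DF=(1 − 296/7725·(0.964500+0.962500+0.936000+0.895200+0.852200+0.806400))/(1+296/7725) = 477/625 ≈ 0.763200
step 8 [4y] zero: DF = P = 7487/10000 ≈ 0.748700

1 1/2 1929/2000
2 1 77/80
3 3/2 117/125
4 2 1119/1250
5 5/2 4261/5000
6 3 504/625
7 7/2 477/625
8 4 7487/10000
s(0.5y) = (1/(1929/2000) − 1)/(1/2) = 142/1929 ≈ 7.3613%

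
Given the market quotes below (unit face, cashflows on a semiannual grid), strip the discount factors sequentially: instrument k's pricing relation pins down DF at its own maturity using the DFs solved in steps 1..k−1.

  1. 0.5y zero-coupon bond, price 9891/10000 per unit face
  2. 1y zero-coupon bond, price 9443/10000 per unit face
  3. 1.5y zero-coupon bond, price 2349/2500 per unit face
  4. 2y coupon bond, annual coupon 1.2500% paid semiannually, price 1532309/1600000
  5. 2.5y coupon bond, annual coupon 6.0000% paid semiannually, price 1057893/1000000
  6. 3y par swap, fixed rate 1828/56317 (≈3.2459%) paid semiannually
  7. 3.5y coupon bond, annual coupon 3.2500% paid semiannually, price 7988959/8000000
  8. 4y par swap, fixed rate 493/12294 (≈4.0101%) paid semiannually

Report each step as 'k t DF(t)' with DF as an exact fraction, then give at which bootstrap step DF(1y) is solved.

1 1/2 9891/10000
2 1 9443/10000
3 3/2 2349/2500
4 2 9339/10000
5 5/2 4581/5000
6 3 4543/5000
7 7/2 4463/5000
8 4 8521/10000
DF(1y) is solved at step 2

step 1 [0.5y] zero: DF = P = 9891/10000 ≈ 0.989100
step 2 [1y] zero: DF = P = 9443/10000 ≈ 0.944300
step 3 [1.5y] zero: DF = P = 2349/2500 ≈ 0.939600
step 4 [2y] bond c/2=1/160: DF=(1532309/1600000 − 1/160·(0.989100+0.944300+0.939600))/(1+1/160) = 9339/10000 ≈ 0.933900
step 5 [2.5y] bond c/2=3/100: DF=(1057893/1000000 − 3/100·(0.989100+0.944300+0.939600+0.933900))/(1+3/100) = 4581/5000 ≈ 0.916200
step 6 [3y] swap r/2=914/56317: DF=(1 − 914/56317·(0.989100+0.944300+0.939600+0.933900+0.916200))/(1+914/56317) = 4543/5000 ≈ 0.908600
step 7 [3.5y] bond c/2=13/800: DF=(7988959/8000000 − 13/800·(0.989100+0.944300+0.939600+0.933900+0.916200+0.908600))/(1+13/800) = 4463/5000 ≈ 0.892600
step 8 [4y] swap r/2=493/24588: DF=(1 − 493/24588·(0.989100+0.944300+0.939600+0.933900+0.916200+0.908600+0.892600))/(1+493/24588) = 8521/10000 ≈ 0.852100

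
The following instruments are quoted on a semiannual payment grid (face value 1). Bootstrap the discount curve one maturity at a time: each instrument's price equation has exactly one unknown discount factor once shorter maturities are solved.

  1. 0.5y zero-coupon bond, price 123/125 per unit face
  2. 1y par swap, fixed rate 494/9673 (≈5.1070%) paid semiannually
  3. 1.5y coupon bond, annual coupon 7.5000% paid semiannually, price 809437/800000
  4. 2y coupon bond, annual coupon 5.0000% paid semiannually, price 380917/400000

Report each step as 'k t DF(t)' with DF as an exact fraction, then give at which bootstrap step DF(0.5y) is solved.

step 1 [0.5y] zero: DF = P = 123/125 ≈ 0.984000
step 2 [1y] swap r/2=247/9673: DF=(1 − 247/9673·(0.984000))/(1+247/9673) = 4753/5000 ≈ 0.950600
step 3 [1.5y] bond c/2=3/80: DF=(809437/800000 − 3/80·(0.984000+0.950600))/(1+3/80) = 9053/10000 ≈ 0.905300
step 4 [2y] bond c/2=1/40: DF=(380917/400000 − 1/40·(0.984000+0.950600+0.905300))/(1+1/40) = 4299/5000 ≈ 0.859800

1 1/2 123/125
2 1 4753/5000
3 3/2 9053/10000
4 2 4299/5000
DF(0.5y) is solved at step 1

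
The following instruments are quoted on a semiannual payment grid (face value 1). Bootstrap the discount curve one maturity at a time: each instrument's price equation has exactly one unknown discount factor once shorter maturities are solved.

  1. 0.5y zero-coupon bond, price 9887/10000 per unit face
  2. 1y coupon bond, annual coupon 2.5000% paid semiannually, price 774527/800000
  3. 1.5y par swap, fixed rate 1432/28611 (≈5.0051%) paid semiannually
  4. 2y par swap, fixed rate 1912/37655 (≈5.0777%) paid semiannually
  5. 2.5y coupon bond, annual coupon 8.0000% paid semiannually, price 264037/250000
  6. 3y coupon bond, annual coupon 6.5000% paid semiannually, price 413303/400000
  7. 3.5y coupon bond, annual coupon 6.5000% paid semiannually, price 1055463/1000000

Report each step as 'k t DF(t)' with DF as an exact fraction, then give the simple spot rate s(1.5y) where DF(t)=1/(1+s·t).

1 1/2 9887/10000
2 1 118/125
3 3/2 2321/2500
4 2 2261/2500
5 5/2 8707/10000
6 3 2137/2500
7 7/2 4247/5000
s(1.5y) = (1/(2321/2500) − 1)/(3/2) = 358/6963 ≈ 5.1415%

step 1 [0.5y] zero: DF = P = 9887/10000 ≈ 0.988700
step 2 [1y] bond c/2=1/80: DF=(774527/800000 − 1/80·(0.988700))/(1+1/80) = 118/125 ≈ 0.944000
step 3 [1.5y] swap r/2=716/28611: DF=(1 − 716/28611·(0.988700+0.944000))/(1+716/28611) = 2321/2500 ≈ 0.928400
step 4 [2y] swap r/2=956/37655: DF=(1 − 956/37655·(0.988700+0.944000+0.928400))/(1+956/37655) = 2261/2500 ≈ 0.904400
step 5 [2.5y] bond c/2=1/25: DF=(264037/250000 − 1/25·(0.988700+0.944000+0.928400+0.904400))/(1+1/25) = 8707/10000 ≈ 0.870700
step 6 [3y] bond c/2=13/400: DF=(413303/400000 − 13/400·(0.988700+0.944000+0.928400+0.904400+0.870700))/(1+13/400) = 2137/2500 ≈ 0.854800
step 7 [3.5y] bond c/2=13/400: DF=(1055463/1000000 − 13/400·(0.988700+0.944000+0.928400+0.904400+0.870700+0.854800))/(1+13/400) = 4247/5000 ≈ 0.849400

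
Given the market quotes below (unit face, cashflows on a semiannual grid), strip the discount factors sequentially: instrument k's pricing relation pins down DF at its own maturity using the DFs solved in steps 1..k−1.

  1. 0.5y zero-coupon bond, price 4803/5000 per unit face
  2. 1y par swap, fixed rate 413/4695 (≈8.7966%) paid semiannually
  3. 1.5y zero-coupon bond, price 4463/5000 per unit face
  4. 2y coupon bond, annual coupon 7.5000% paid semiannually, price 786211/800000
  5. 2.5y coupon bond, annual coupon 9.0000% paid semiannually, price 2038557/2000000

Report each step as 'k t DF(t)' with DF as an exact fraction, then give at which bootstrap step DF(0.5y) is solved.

1 1/2 4803/5000
2 1 4587/5000
3 3/2 4463/5000
4 2 8471/10000
5 5/2 2049/2500
DF(0.5y) is solved at step 1

step 1 [0.5y] zero: DF = P = 4803/5000 ≈ 0.960600
step 2 [1y] swap r/2=413/9390: DF=(1 − 413/9390·(0.960600))/(1+413/9390) = 4587/5000 ≈ 0.917400
step 3 [1.5y] zero: DF = P = 4463/5000 ≈ 0.892600
step 4 [2y] bond c/2=3/80: DF=(786211/800000 − 3/80·(0.960600+0.917400+0.892600))/(1+3/80) = 8471/10000 ≈ 0.847100
step 5 [2.5y] bond c/2=9/200: DF=(2038557/2000000 − 9/200·(0.960600+0.917400+0.892600+0.847100))/(1+9/200) = 2049/2500 ≈ 0.819600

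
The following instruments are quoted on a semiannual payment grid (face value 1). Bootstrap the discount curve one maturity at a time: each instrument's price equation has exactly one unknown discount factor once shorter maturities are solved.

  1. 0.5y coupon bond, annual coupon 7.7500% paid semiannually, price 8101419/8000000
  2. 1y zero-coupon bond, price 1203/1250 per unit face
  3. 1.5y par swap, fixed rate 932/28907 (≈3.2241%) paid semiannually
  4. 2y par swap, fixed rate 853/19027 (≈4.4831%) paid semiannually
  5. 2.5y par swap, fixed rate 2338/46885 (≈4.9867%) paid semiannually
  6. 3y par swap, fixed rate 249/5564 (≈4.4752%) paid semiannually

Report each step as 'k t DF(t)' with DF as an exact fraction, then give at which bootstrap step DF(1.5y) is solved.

step 1 [0.5y] bond c/2=31/800: DF=(8101419/8000000 − 31/800·(0))/(1+31/800) = 9749/10000 ≈ 0.974900
step 2 [1y] zero: DF = P = 1203/1250 ≈ 0.962400
step 3 [1.5y] swap r/2=466/28907: DF=(1 − 466/28907·(0.974900+0.962400))/(1+466/28907) = 4767/5000 ≈ 0.953400
step 4 [2y] swap r/2=853/38054: DF=(1 − 853/38054·(0.974900+0.962400+0.953400))/(1+853/38054) = 9147/10000 ≈ 0.914700
step 5 [2.5y] swap r/2=1169/46885: DF=(1 − 1169/46885·(0.974900+0.962400+0.953400+0.914700))/(1+1169/46885) = 8831/10000 ≈ 0.883100
step 6 [3y] swap r/2=249/11128: DF=(1 − 249/11128·(0.974900+0.962400+0.953400+0.914700+0.883100))/(1+249/11128) = 1751/2000 ≈ 0.875500

1 1/2 9749/10000
2 1 1203/1250
3 3/2 4767/5000
4 2 9147/10000
5 5/2 8831/10000
6 3 1751/2000
DF(1.5y) is solved at step 3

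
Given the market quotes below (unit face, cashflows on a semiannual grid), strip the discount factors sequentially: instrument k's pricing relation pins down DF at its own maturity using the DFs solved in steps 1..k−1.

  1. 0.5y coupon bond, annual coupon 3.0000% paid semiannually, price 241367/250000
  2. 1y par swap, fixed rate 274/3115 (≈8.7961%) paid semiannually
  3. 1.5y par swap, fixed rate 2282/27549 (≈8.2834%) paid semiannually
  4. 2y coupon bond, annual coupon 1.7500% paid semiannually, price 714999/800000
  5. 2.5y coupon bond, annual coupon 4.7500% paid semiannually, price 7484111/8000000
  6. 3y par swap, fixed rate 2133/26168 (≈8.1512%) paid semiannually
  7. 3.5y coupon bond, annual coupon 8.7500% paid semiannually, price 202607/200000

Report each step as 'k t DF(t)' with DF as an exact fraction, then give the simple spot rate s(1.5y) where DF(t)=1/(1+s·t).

1 1/2 1189/1250
2 1 4589/5000
3 3/2 8859/10000
4 2 8621/10000
5 5/2 8299/10000
6 3 7867/10000
7 7/2 939/1250
s(1.5y) = (1/(8859/10000) − 1)/(3/2) = 2282/26577 ≈ 8.5864%

step 1 [0.5y] bond c/2=3/200: DF=(241367/250000 − 3/200·(0))/(1+3/200) = 1189/1250 ≈ 0.951200
step 2 [1y] swap r/2=137/3115: DF=(1 − 137/3115·(0.951200))/(1+137/3115) = 4589/5000 ≈ 0.917800
step 3 [1.5y] swap r/2=1141/27549: DF=(1 − 1141/27549·(0.951200+0.917800))/(1+1141/27549) = 8859/10000 ≈ 0.885900
step 4 [2y] bond c/2=7/800: DF=(714999/800000 − 7/800·(0.951200+0.917800+0.885900))/(1+7/800) = 8621/10000 ≈ 0.862100
step 5 [2.5y] bond c/2=19/800: DF=(7484111/8000000 − 19/800·(0.951200+0.917800+0.885900+0.862100))/(1+19/800) = 8299/10000 ≈ 0.829900
step 6 [3y] swap r/2=2133/52336: DF=(1 − 2133/52336·(0.951200+0.917800+0.885900+0.862100+0.829900))/(1+2133/52336) = 7867/10000 ≈ 0.786700
step 7 [3.5y] bond c/2=7/160: DF=(202607/200000 − 7/160·(0.951200+0.917800+0.885900+0.862100+0.829900+0.786700))/(1+7/160) = 939/1250 ≈ 0.751200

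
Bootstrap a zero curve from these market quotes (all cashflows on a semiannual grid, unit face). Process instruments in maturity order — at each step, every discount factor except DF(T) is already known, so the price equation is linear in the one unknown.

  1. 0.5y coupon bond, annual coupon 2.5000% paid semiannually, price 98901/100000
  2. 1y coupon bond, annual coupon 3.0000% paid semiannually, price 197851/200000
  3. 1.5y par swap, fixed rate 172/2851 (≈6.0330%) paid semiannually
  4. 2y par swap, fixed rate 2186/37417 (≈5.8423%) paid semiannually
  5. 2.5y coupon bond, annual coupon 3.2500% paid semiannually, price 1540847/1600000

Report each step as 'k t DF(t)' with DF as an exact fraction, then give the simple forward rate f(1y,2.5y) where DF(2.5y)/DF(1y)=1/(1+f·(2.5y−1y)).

1 1/2 1221/1250
2 1 4801/5000
3 3/2 457/500
4 2 8907/10000
5 5/2 4439/5000
f(1y,2.5y) = ((4801/5000)/(4439/5000) − 1)/(3/2) = 724/13317 ≈ 5.4367%

step 1 [0.5y] bond c/2=1/80: DF=(98901/100000 − 1/80·(0))/(1+1/80) = 1221/1250 ≈ 0.976800
step 2 [1y] bond c/2=3/200: DF=(197851/200000 − 3/200·(0.976800))/(1+3/200) = 4801/5000 ≈ 0.960200
step 3 [1.5y] swap r/2=86/2851: DF=(1 − 86/2851·(0.976800+0.960200))/(1+86/2851) = 457/500 ≈ 0.914000
step 4 [2y] swap r/2=1093/37417: DF=(1 − 1093/37417·(0.976800+0.960200+0.914000))/(1+1093/37417) = 8907/10000 ≈ 0.890700
step 5 [2.5y] bond c/2=13/800: DF=(1540847/1600000 − 13/800·(0.976800+0.960200+0.914000+0.890700))/(1+13/800) = 4439/5000 ≈ 0.887800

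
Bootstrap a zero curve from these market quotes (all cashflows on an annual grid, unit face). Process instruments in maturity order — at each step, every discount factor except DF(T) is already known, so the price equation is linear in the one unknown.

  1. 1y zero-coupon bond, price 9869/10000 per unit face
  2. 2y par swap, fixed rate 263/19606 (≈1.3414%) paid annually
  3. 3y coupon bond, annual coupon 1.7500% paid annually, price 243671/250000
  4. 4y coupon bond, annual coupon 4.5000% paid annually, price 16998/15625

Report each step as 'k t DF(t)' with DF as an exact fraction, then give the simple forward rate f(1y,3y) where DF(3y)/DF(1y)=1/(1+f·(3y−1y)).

1 1 9869/10000
2 2 9737/10000
3 3 4621/5000
4 4 573/625
f(1y,3y) = ((9869/10000)/(4621/5000) − 1)/(2) = 627/18484 ≈ 3.3921%

step 1 [1y] zero: DF = P = 9869/10000 ≈ 0.986900
step 2 [2y] swap r/1=263/19606: DF=(1 − 263/19606·(0.986900))/(1+263/19606) = 9737/10000 ≈ 0.973700
step 3 [3y] bond c/1=7/400: DF=(243671/250000 − 7/400·(0.986900+0.973700))/(1+7/400) = 4621/5000 ≈ 0.924200
step 4 [4y] bond c/1=9/200: DF=(16998/15625 − 9/200·(0.986900+0.973700+0.924200))/(1+9/200) = 573/625 ≈ 0.916800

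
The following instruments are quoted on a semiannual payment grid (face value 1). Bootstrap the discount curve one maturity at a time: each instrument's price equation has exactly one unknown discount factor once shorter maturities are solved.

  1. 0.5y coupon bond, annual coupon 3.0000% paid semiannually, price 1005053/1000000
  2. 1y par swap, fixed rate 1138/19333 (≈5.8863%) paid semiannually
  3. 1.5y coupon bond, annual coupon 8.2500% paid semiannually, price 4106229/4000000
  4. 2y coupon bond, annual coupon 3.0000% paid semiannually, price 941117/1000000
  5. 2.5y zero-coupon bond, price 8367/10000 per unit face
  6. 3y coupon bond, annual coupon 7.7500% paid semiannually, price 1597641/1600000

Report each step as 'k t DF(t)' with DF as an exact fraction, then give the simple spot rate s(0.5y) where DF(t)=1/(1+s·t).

1 1/2 4951/5000
2 1 9431/10000
3 3/2 9093/10000
4 2 2213/2500
5 5/2 8367/10000
6 3 791/1000
s(0.5y) = (1/(4951/5000) − 1)/(1/2) = 98/4951 ≈ 1.9794%

step 1 [0.5y] bond c/2=3/200: DF=(1005053/1000000 − 3/200·(0))/(1+3/200) = 4951/5000 ≈ 0.990200
step 2 [1y] swap r/2=569/19333: DF=(1 − 569/19333·(0.990200))/(1+569/19333) = 9431/10000 ≈ 0.943100
step 3 [1.5y] bond c/2=33/800: DF=(4106229/4000000 − 33/800·(0.990200+0.943100))/(1+33/800) = 9093/10000 ≈ 0.909300
step 4 [2y] bond c/2=3/200: DF=(941117/1000000 − 3/200·(0.990200+0.943100+0.909300))/(1+3/200) = 2213/2500 ≈ 0.885200
step 5 [2.5y] zero: DF = P = 8367/10000 ≈ 0.836700
step 6 [3y] bond c/2=31/800: DF=(1597641/1600000 − 31/800·(0.990200+0.943100+0.909300+0.885200+0.836700))/(1+31/800) = 791/1000 ≈ 0.791000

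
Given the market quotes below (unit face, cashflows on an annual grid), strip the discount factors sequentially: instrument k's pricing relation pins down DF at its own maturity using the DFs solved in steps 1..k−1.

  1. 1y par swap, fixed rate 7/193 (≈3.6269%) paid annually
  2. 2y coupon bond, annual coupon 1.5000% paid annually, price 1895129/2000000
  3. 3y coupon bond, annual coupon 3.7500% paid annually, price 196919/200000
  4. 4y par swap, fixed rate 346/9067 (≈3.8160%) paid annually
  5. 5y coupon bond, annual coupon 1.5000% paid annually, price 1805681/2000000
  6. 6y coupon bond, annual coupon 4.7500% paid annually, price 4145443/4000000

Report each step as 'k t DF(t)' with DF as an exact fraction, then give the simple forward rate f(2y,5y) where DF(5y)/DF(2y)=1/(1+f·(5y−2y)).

step 1 [1y] swap r/1=7/193: DF=(1 − 7/193·(0))/(1+7/193) = 193/200 ≈ 0.965000
step 2 [2y] bond c/1=3/200: DF=(1895129/2000000 − 3/200·(0.965000))/(1+3/200) = 9193/10000 ≈ 0.919300
step 3 [3y] bond c/1=3/80: DF=(196919/200000 − 3/80·(0.965000+0.919300))/(1+3/80) = 8809/10000 ≈ 0.880900
step 4 [4y] swap r/1=346/9067: DF=(1 − 346/9067·(0.965000+0.919300+0.880900))/(1+346/9067) = 1077/1250 ≈ 0.861600
step 5 [5y] bond c/1=3/200: DF=(1805681/2000000 − 3/200·(0.965000+0.919300+0.880900+0.861600))/(1+3/200) = 8359/10000 ≈ 0.835900
step 6 [6y] bond c/1=19/400: DF=(4145443/4000000 − 19/400·(0.965000+0.919300+0.880900+0.861600+0.835900))/(1+19/400) = 787/1000 ≈ 0.787000

1 1 193/200
2 2 9193/10000
3 3 8809/10000
4 4 1077/1250
5 5 8359/10000
6 6 787/1000
f(2y,5y) = ((9193/10000)/(8359/10000) − 1)/(3) = 278/8359 ≈ 3.3258%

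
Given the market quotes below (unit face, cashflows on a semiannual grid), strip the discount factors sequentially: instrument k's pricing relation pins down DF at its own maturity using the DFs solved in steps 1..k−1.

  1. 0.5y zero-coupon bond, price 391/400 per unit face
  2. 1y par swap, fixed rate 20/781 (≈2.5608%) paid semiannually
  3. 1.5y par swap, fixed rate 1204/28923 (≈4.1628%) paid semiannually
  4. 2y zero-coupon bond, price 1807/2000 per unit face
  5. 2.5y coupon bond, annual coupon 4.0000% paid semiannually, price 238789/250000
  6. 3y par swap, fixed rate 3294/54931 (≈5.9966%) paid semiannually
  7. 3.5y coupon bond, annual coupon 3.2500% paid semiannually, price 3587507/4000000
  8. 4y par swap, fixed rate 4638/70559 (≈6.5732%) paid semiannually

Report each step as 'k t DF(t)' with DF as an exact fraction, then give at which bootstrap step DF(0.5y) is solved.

step 1 [0.5y] zero: DF = P = 391/400 ≈ 0.977500
step 2 [1y] swap r/2=10/781: DF=(1 − 10/781·(0.977500))/(1+10/781) = 39/40 ≈ 0.975000
step 3 [1.5y] swap r/2=602/28923: DF=(1 − 602/28923·(0.977500+0.975000))/(1+602/28923) = 4699/5000 ≈ 0.939800
step 4 [2y] zero: DF = P = 1807/2000 ≈ 0.903500
step 5 [2.5y] bond c/2=1/50: DF=(238789/250000 − 1/50·(0.977500+0.975000+0.939800+0.903500))/(1+1/50) = 431/500 ≈ 0.862000
step 6 [3y] swap r/2=1647/54931: DF=(1 − 1647/54931·(0.977500+0.975000+0.939800+0.903500+0.862000))/(1+1647/54931) = 8353/10000 ≈ 0.835300
step 7 [3.5y] bond c/2=13/800: DF=(3587507/4000000 − 13/800·(0.977500+0.975000+0.939800+0.903500+0.862000+0.835300))/(1+13/800) = 7947/10000 ≈ 0.794700
step 8 [4y] swap r/2=2319/70559: DF=(1 − 2319/70559·(0.977500+0.975000+0.939800+0.903500+0.862000+0.835300+0.794700))/(1+2319/70559) = 7681/10000 ≈ 0.768100

1 1/2 391/400
2 1 39/40
3 3/2 4699/5000
4 2 1807/2000
5 5/2 431/500
6 3 8353/10000
7 7/2 7947/10000
8 4 7681/10000
DF(0.5y) is solved at step 1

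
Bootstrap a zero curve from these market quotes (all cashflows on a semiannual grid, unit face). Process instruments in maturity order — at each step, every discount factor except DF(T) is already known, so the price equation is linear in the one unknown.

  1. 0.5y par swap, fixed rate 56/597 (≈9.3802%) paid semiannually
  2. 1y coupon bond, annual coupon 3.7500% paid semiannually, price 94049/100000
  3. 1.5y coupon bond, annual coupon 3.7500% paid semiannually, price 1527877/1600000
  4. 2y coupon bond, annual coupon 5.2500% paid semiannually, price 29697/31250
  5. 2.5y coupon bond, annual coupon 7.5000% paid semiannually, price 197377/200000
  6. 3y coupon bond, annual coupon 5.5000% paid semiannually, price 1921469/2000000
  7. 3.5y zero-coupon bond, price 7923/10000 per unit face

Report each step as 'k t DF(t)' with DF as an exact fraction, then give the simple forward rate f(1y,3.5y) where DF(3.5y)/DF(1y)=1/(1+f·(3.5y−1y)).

1 1/2 597/625
2 1 566/625
3 3/2 9031/10000
4 2 8553/10000
5 5/2 2051/2500
6 3 4081/5000
7 7/2 7923/10000
f(1y,3.5y) = ((566/625)/(7923/10000) − 1)/(5/2) = 2266/39615 ≈ 5.7201%

step 1 [0.5y] swap r/2=28/597: DF=(1 − 28/597·(0))/(1+28/597) = 597/625 ≈ 0.955200
step 2 [1y] bond c/2=3/160: DF=(94049/100000 − 3/160·(0.955200))/(1+3/160) = 566/625 ≈ 0.905600
step 3 [1.5y] bond c/2=3/160: DF=(1527877/1600000 − 3/160·(0.955200+0.905600))/(1+3/160) = 9031/10000 ≈ 0.903100
step 4 [2y] bond c/2=21/800: DF=(29697/31250 − 21/800·(0.955200+0.905600+0.903100))/(1+21/800) = 8553/10000 ≈ 0.855300
step 5 [2.5y] bond c/2=3/80: DF=(197377/200000 − 3/80·(0.955200+0.905600+0.903100+0.855300))/(1+3/80) = 2051/2500 ≈ 0.820400
step 6 [3y] bond c/2=11/400: DF=(1921469/2000000 − 11/400·(0.955200+0.905600+0.903100+0.855300+0.820400))/(1+11/400) = 4081/5000 ≈ 0.816200
step 7 [3.5y] zero: DF = P = 7923/10000 ≈ 0.792300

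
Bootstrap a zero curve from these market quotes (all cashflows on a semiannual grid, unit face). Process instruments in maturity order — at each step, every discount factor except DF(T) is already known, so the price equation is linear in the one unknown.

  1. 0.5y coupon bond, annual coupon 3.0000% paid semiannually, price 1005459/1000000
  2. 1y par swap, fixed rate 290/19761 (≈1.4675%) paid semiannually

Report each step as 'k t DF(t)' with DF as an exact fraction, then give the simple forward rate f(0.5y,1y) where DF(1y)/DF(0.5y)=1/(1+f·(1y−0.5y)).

step 1 [0.5y] bond c/2=3/200: DF=(1005459/1000000 − 3/200·(0))/(1+3/200) = 4953/5000 ≈ 0.990600
step 2 [1y] swap r/2=145/19761: DF=(1 − 145/19761·(0.990600))/(1+145/19761) = 1971/2000 ≈ 0.985500

1 1/2 4953/5000
2 1 1971/2000
f(0.5y,1y) = ((4953/5000)/(1971/2000) − 1)/(1/2) = 34/3285 ≈ 1.0350%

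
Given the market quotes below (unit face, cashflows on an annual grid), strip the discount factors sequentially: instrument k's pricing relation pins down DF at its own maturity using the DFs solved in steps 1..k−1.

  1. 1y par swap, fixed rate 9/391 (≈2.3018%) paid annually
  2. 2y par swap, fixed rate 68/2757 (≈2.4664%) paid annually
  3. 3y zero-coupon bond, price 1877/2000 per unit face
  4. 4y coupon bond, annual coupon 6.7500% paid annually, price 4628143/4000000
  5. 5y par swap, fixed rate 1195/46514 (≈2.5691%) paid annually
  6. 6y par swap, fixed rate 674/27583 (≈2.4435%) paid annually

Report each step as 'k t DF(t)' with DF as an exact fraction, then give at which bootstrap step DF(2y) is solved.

step 1 [1y] swap r/1=9/391: DF=(1 − 9/391·(0))/(1+9/391) = 391/400 ≈ 0.977500
step 2 [2y] swap r/1=68/2757: DF=(1 − 68/2757·(0.977500))/(1+68/2757) = 2381/2500 ≈ 0.952400
step 3 [3y] zero: DF = P = 1877/2000 ≈ 0.938500
step 4 [4y] bond c/1=27/400: DF=(4628143/4000000 − 27/400·(0.977500+0.952400+0.938500))/(1+27/400) = 361/400 ≈ 0.902500
step 5 [5y] swap r/1=1195/46514: DF=(1 − 1195/46514·(0.977500+0.952400+0.938500+0.902500))/(1+1195/46514) = 1761/2000 ≈ 0.880500
step 6 [6y] swap r/1=674/27583: DF=(1 − 674/27583·(0.977500+0.952400+0.938500+0.902500+0.880500))/(1+674/27583) = 2163/2500 ≈ 0.865200

1 1 391/400
2 2 2381/2500
3 3 1877/2000
4 4 361/400
5 5 1761/2000
6 6 2163/2500
DF(2y) is solved at step 2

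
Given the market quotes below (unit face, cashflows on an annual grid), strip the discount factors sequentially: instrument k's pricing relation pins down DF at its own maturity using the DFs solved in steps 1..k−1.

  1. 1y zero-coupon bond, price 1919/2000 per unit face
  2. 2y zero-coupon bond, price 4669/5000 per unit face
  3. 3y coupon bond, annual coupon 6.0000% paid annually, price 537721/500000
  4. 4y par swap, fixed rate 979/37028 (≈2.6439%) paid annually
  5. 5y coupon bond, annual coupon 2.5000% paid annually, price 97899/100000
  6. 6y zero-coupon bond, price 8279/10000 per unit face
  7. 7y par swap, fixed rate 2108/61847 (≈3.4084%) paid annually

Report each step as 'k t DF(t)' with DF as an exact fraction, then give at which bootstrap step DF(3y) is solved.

1 1 1919/2000
2 2 4669/5000
3 3 4537/5000
4 4 9021/10000
5 5 1081/1250
6 6 8279/10000
7 7 1973/2500
DF(3y) is solved at step 3

step 1 [1y] zero: DF = P = 1919/2000 ≈ 0.959500
step 2 [2y] zero: DF = P = 4669/5000 ≈ 0.933800
step 3 [3y] bond c/1=3/50: DF=(537721/500000 − 3/50·(0.959500+0.933800))/(1+3/50) = 4537/5000 ≈ 0.907400
step 4 [4y] swap r/1=979/37028: DF=(1 − 979/37028·(0.959500+0.933800+0.907400))/(1+979/37028) = 9021/10000 ≈ 0.902100
step 5 [5y] bond c/1=1/40: DF=(97899/100000 − 1/40·(0.959500+0.933800+0.907400+0.902100))/(1+1/40) = 1081/1250 ≈ 0.864800
step 6 [6y] zero: DF = P = 8279/10000 ≈ 0.827900
step 7 [7y] swap r/1=2108/61847: DF=(1 − 2108/61847·(0.959500+0.933800+0.907400+0.902100+0.864800+0.827900))/(1+2108/61847) = 1973/2500 ≈ 0.789200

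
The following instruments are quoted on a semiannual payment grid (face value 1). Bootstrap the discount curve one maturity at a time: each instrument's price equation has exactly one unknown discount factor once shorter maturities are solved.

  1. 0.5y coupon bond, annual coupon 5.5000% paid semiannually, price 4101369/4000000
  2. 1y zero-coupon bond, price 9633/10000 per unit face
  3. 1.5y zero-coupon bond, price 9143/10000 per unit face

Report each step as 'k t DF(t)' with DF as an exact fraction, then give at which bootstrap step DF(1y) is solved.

step 1 [0.5y] bond c/2=11/400: DF=(4101369/4000000 − 11/400·(0))/(1+11/400) = 9979/10000 ≈ 0.997900
step 2 [1y] zero: DF = P = 9633/10000 ≈ 0.963300
step 3 [1.5y] zero: DF = P = 9143/10000 ≈ 0.914300

1 1/2 9979/10000
2 1 9633/10000
3 3/2 9143/10000
DF(1y) is solved at step 2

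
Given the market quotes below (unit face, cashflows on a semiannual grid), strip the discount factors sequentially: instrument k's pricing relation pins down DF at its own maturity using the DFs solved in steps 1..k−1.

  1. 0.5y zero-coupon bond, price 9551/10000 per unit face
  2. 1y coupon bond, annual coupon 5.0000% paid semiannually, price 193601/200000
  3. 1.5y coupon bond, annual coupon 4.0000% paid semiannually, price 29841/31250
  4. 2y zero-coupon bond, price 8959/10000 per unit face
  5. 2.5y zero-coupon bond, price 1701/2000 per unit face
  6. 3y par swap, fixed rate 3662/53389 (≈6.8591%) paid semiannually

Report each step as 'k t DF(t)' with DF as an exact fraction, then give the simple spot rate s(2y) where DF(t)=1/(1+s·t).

step 1 [0.5y] zero: DF = P = 9551/10000 ≈ 0.955100
step 2 [1y] bond c/2=1/40: DF=(193601/200000 − 1/40·(0.955100))/(1+1/40) = 9211/10000 ≈ 0.921100
step 3 [1.5y] bond c/2=1/50: DF=(29841/31250 − 1/50·(0.955100+0.921100))/(1+1/50) = 4497/5000 ≈ 0.899400
step 4 [2y] zero: DF = P = 8959/10000 ≈ 0.895900
step 5 [2.5y] zero: DF = P = 1701/2000 ≈ 0.850500
step 6 [3y] swap r/2=1831/53389: DF=(1 − 1831/53389·(0.955100+0.921100+0.899400+0.895900+0.850500))/(1+1831/53389) = 8169/10000 ≈ 0.816900

1 1/2 9551/10000
2 1 9211/10000
3 3/2 4497/5000
4 2 8959/10000
5 5/2 1701/2000
6 3 8169/10000
s(2y) = (1/(8959/10000) − 1)/(2) = 1041/17918 ≈ 5.8098%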